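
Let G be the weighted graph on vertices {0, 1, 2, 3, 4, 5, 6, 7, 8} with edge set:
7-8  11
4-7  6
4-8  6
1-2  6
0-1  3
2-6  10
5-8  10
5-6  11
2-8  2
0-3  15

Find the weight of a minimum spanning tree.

58

Kruskal's algorithm — process edges by increasing weight (ties by edge label):
2-8 (2): add — endpoints in different components.
0-1 (3): add — endpoints in different components.
1-2 (6): add — endpoints in different components.
4-7 (6): add — endpoints in different components.
4-8 (6): add — endpoints in different components.
2-6 (10): add — endpoints in different components.
5-8 (10): add — endpoints in different components.
5-6 (11): skip — 5 and 6 already connected.
7-8 (11): skip — 7 and 8 already connected.
0-3 (15): add — endpoints in different components.
MST edges: 2-8, 0-1, 1-2, 4-7, 4-8, 2-6, 5-8, 0-3; total weight 2+3+6+6+6+10+10+15 = 58.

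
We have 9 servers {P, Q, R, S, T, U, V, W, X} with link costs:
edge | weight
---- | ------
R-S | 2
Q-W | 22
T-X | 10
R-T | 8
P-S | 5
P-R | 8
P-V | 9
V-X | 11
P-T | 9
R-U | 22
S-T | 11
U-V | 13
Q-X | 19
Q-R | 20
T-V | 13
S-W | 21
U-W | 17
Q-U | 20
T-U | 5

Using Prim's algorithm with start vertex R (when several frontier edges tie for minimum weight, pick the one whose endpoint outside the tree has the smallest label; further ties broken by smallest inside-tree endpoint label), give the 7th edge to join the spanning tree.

U-W

Prim's algorithm from R:
Step 1: cheapest edge leaving the tree is R-S (2); add S.
Step 2: cheapest edge leaving the tree is P-S (5); add P.
Step 3: cheapest edge leaving the tree is R-T (8); add T.
Step 4: cheapest edge leaving the tree is T-U (5); add U.
Step 5: cheapest edge leaving the tree is P-V (9); add V.
Step 6: cheapest edge leaving the tree is T-X (10); add X.
Step 7: cheapest edge leaving the tree is U-W (17); add W.
Step 8: cheapest edge leaving the tree is Q-X (19); add Q.
The 7th edge added is U-W.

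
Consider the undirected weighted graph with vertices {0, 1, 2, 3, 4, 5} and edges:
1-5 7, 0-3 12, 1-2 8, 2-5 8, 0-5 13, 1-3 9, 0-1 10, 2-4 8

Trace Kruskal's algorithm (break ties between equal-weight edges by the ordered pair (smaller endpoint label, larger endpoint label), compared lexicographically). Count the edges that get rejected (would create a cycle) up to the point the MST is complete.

Kruskal's algorithm — process edges by increasing weight (ties by edge label):
1-5 (7): add — endpoints in different components.
1-2 (8): add — endpoints in different components.
2-4 (8): add — endpoints in different components.
2-5 (8): skip — 2 and 5 already connected.
1-3 (9): add — endpoints in different components.
0-1 (10): add — endpoints in different components.
Edges rejected before the tree was complete: 1.

1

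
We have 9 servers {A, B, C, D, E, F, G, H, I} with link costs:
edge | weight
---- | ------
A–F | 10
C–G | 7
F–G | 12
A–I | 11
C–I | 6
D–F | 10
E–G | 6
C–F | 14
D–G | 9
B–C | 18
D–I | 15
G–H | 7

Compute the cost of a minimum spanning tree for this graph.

73

Prim's algorithm from D:
Step 1: cheapest edge leaving the tree is D–G (9); add G.
Step 2: cheapest edge leaving the tree is E–G (6); add E.
Step 3: cheapest edge leaving the tree is C–G (7); add C.
Step 4: cheapest edge leaving the tree is C–I (6); add I.
Step 5: cheapest edge leaving the tree is G–H (7); add H.
Step 6: cheapest edge leaving the tree is D–F (10); add F.
Step 7: cheapest edge leaving the tree is A–F (10); add A.
Step 8: cheapest edge leaving the tree is B–C (18); add B.
MST edges: D–G, E–G, C–G, C–I, G–H, D–F, A–F, B–C; total weight 9+6+7+6+7+10+10+18 = 73.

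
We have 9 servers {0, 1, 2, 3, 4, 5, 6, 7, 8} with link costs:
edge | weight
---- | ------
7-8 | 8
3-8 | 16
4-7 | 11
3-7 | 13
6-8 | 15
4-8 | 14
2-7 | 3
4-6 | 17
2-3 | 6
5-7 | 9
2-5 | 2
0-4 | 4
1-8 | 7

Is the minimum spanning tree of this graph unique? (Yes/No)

Yes

Kruskal's algorithm — process edges by increasing weight (ties by edge label):
2-5 (2): add — endpoints in different components.
2-7 (3): add — endpoints in different components.
0-4 (4): add — endpoints in different components.
2-3 (6): add — endpoints in different components.
1-8 (7): add — endpoints in different components.
7-8 (8): add — endpoints in different components.
5-7 (9): skip — 5 and 7 already connected.
4-7 (11): add — endpoints in different components.
3-7 (13): skip — 3 and 7 already connected.
4-8 (14): skip — 4 and 8 already connected.
6-8 (15): add — endpoints in different components.
Every non-tree edge has weight strictly greater than the heaviest edge on the tree path between its endpoints, so the MST is unique.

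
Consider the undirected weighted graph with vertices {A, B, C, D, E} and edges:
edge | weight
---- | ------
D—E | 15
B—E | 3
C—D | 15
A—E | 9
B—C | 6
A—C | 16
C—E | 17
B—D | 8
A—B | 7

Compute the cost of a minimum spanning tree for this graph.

Kruskal's algorithm — process edges by increasing weight (ties by edge label):
B—E (3): add. Components now {A} {B,E} {C} {D}
B—C (6): add. Components now {A} {B,C,E} {D}
A—B (7): add. Components now {A,B,C,E} {D}
B—D (8): add. Components now {A,B,C,D,E}
MST edges: B—E, B—C, A—B, B—D; total weight 3+6+7+8 = 24.

24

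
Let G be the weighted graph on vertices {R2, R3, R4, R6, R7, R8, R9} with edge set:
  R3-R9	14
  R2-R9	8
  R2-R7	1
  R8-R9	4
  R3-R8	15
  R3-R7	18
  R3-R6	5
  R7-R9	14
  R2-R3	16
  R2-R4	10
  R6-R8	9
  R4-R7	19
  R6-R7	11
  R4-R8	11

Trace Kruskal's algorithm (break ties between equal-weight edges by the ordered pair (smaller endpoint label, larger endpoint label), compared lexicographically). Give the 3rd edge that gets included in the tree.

R3-R6

Kruskal: consider edges lightest-first.
R2-R7 (1): add — endpoints in different components.
R8-R9 (4): add — endpoints in different components.
R3-R6 (5): add — endpoints in different components.
R2-R9 (8): add — endpoints in different components.
R6-R8 (9): add — endpoints in different components.
R2-R4 (10): add — endpoints in different components.
The 3rd edge added is R3-R6.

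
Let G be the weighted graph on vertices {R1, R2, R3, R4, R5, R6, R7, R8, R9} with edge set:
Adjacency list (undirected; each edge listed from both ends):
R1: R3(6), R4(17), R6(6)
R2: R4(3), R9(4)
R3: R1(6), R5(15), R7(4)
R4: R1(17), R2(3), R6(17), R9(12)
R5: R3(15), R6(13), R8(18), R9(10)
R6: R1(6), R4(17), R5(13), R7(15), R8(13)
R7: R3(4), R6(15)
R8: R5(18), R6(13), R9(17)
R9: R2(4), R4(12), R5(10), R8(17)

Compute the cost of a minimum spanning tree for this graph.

Grow the tree from R5 using Prim:
Step 1: cheapest edge leaving the tree is R5 R9 (10); add R9.
Step 2: cheapest edge leaving the tree is R2 R9 (4); add R2.
Step 3: cheapest edge leaving the tree is R2 R4 (3); add R4.
Step 4: cheapest edge leaving the tree is R5 R6 (13); add R6.
Step 5: cheapest edge leaving the tree is R1 R6 (6); add R1.
Step 6: cheapest edge leaving the tree is R1 R3 (6); add R3.
Step 7: cheapest edge leaving the tree is R3 R7 (4); add R7.
Step 8: cheapest edge leaving the tree is R6 R8 (13); add R8.
MST edges: R5 R9, R2 R9, R2 R4, R5 R6, R1 R6, R1 R3, R3 R7, R6 R8; total weight 10+4+3+13+6+6+4+13 = 59.

59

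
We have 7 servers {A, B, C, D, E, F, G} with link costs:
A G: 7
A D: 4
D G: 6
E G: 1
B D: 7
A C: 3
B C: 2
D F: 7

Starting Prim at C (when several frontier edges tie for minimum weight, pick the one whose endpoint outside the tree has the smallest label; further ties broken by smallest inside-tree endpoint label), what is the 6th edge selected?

D-F

Grow the tree from C using Prim:
Step 1: frontier [B C 2, A C 3] → take B C (2); add B.
Step 2: frontier [B D 7, A C 3] → take A C (3); add A.
Step 3: frontier [A D 4, A G 7, B D 7] → take A D (4); add D.
Step 4: frontier [A G 7, D G 6, D F 7] → take D G (6); add G.
Step 5: frontier [D F 7, E G 1] → take E G (1); add E.
Step 6: frontier [D F 7] → take D F (7); add F.
The 6th edge added is D F.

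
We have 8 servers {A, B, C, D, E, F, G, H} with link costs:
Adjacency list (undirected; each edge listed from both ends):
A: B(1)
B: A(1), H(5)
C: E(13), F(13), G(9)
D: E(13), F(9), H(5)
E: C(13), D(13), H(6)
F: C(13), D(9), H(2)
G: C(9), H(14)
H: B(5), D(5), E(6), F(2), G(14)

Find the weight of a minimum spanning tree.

Prim's algorithm from C:
Step 1: frontier [C–G 9, C–E 13, C–F 13] → take C–G (9); add G.
Step 2: frontier [C–E 13, C–F 13, G–H 14] → take C–E (13); add E.
Step 3: frontier [C–F 13, E–H 6, D–E 13, G–H 14] → take E–H (6); add H.
Step 4: frontier [C–F 13, D–E 13, F–H 2, B–H 5, D–H 5] → take F–H (2); add F.
Step 5: frontier [D–E 13, D–F 9, B–H 5, D–H 5] → take B–H (5); add B.
Step 6: frontier [A–B 1, D–E 13, D–F 9, D–H 5] → take A–B (1); add A.
Step 7: frontier [D–E 13, D–F 9, D–H 5] → take D–H (5); add D.
MST edges: C–G, C–E, E–H, F–H, B–H, A–B, D–H; total weight 9+13+6+2+5+1+5 = 41.

41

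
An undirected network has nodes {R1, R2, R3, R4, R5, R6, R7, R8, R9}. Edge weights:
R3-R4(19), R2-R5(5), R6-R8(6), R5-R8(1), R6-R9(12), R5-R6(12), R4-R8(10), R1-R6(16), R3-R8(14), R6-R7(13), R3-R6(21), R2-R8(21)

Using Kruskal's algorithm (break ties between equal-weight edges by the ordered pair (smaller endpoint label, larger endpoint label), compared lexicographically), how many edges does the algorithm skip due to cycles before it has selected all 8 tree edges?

1

Kruskal's algorithm — process edges by increasing weight (ties by edge label):
R5-R8 (1): add — endpoints in different components.
R2-R5 (5): add — endpoints in different components.
R6-R8 (6): add — endpoints in different components.
R4-R8 (10): add — endpoints in different components.
R5-R6 (12): skip — R6 and R5 already connected.
R6-R9 (12): add — endpoints in different components.
R6-R7 (13): add — endpoints in different components.
R3-R8 (14): add — endpoints in different components.
R1-R6 (16): add — endpoints in different components.
Edges rejected before the tree was complete: 1.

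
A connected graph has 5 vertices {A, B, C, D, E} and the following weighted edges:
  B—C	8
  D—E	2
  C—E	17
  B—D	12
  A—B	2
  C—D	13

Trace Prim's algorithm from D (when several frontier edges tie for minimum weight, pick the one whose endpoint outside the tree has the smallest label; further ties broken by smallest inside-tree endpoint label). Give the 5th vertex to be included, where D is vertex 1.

C

Prim's algorithm from D:
Step 1: frontier [D—E 2, B—D 12, C—D 13] → take D—E (2); add E.
Step 2: frontier [B—D 12, C—D 13, C—E 17] → take B—D (12); add B.
Step 3: frontier [A—B 2, B—C 8, C—D 13, C—E 17] → take A—B (2); add A.
Step 4: frontier [B—C 8, C—D 13, C—E 17] → take B—C (8); add C.
Vertex order: D, E, B, A, C. The 5th vertex is C.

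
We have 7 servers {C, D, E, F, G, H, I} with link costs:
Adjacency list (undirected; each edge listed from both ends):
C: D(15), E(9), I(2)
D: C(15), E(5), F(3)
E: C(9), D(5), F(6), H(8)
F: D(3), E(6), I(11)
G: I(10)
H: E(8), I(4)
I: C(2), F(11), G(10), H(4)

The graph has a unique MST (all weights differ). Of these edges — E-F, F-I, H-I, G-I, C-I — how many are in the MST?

3

Kruskal: consider edges lightest-first.
C-I (2): add. Components now {C,I} {D} {E} {F} {G} {H}
D-F (3): add. Components now {C,I} {D,F} {E} {G} {H}
H-I (4): add. Components now {C,H,I} {D,F} {E} {G}
D-E (5): add. Components now {C,H,I} {D,E,F} {G}
E-F (6): skip — E and F already connected.
E-H (8): add. Components now {C,D,E,F,H,I} {G}
C-E (9): skip — C and E already connected.
G-I (10): add. Components now {C,D,E,F,G,H,I}
MST edge set: {C-I, D-F, H-I, D-E, E-H, G-I}.
Of the listed edges, {H-I, G-I, C-I} are in the MST → 3.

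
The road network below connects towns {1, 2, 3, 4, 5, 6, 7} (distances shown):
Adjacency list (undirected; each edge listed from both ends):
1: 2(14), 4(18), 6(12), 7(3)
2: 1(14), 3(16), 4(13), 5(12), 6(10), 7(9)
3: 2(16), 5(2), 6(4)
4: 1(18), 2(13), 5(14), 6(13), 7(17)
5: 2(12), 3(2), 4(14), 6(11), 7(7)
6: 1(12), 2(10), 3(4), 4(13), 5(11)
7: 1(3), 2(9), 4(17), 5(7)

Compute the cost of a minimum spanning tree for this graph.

Kruskal's algorithm — process edges by increasing weight (ties by edge label):
3—5 (2): add. Components now {1} {2} {3,5} {4} {6} {7}
1—7 (3): add. Components now {1,7} {2} {3,5} {4} {6}
3—6 (4): add. Components now {1,7} {2} {3,5,6} {4}
5—7 (7): add. Components now {1,3,5,6,7} {2} {4}
2—7 (9): add. Components now {1,2,3,5,6,7} {4}
2—6 (10): skip — 2 and 6 already connected.
5—6 (11): skip — 5 and 6 already connected.
1—6 (12): skip — 1 and 6 already connected.
2—5 (12): skip — 2 and 5 already connected.
2—4 (13): add. Components now {1,2,3,4,5,6,7}
MST edges: 3—5, 1—7, 3—6, 5—7, 2—7, 2—4; total weight 2+3+4+7+9+13 = 38.

38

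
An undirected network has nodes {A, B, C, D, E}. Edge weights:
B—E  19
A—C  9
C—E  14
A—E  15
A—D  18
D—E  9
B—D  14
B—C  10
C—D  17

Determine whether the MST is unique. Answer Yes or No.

No

Kruskal: consider edges lightest-first.
A—C (9): add — endpoints in different components.
D—E (9): add — endpoints in different components.
B—C (10): add — endpoints in different components.
B—D (14): add — endpoints in different components.
Non-tree edge C—E has weight 14, equal to the heaviest edge on its tree cycle — swapping gives another MST of the same weight. Not unique.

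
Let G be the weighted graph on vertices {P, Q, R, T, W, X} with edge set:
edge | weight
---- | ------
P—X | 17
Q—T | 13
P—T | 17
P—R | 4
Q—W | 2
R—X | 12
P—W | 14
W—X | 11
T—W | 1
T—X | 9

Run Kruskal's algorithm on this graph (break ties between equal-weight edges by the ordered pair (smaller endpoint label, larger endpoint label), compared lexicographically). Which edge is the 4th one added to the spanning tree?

Kruskal: consider edges lightest-first.
T—W (1): add — endpoints in different components.
Q—W (2): add — endpoints in different components.
P—R (4): add — endpoints in different components.
T—X (9): add — endpoints in different components.
W—X (11): skip — W and X already connected.
R—X (12): add — endpoints in different components.
The 4th edge added is T—X.

T-X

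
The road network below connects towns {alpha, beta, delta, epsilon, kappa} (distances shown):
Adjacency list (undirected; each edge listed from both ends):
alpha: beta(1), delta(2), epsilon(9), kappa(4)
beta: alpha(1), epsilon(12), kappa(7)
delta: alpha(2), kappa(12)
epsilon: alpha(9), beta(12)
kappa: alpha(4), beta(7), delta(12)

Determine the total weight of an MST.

16

Sort edges by weight, then run Kruskal:
alpha—beta (1): add. Components now {kappa} {epsilon} {delta} {alpha,beta}
alpha—delta (2): add. Components now {kappa} {epsilon} {alpha,beta,delta}
alpha—kappa (4): add. Components now {alpha,beta,delta,kappa} {epsilon}
beta—kappa (7): skip — kappa and beta already connected.
alpha—epsilon (9): add. Components now {alpha,beta,delta,epsilon,kappa}
MST edges: alpha—beta, alpha—delta, alpha—kappa, alpha—epsilon; total weight 1+2+4+9 = 16.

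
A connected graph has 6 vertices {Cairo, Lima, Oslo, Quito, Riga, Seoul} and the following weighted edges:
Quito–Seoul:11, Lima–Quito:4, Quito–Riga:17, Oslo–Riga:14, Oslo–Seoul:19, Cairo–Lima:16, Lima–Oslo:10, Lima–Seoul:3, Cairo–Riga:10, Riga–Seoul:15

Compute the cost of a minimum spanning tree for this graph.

Kruskal's algorithm — process edges by increasing weight (ties by edge label):
Lima–Seoul (3): add. Components now {Lima,Seoul} {Quito} {Cairo} {Riga} {Oslo}
Lima–Quito (4): add. Components now {Lima,Quito,Seoul} {Cairo} {Riga} {Oslo}
Cairo–Riga (10): add. Components now {Lima,Quito,Seoul} {Cairo,Riga} {Oslo}
Lima–Oslo (10): add. Components now {Lima,Oslo,Quito,Seoul} {Cairo,Riga}
Quito–Seoul (11): skip — Seoul and Quito already connected.
Oslo–Riga (14): add. Components now {Cairo,Lima,Oslo,Quito,Riga,Seoul}
MST edges: Lima–Seoul, Lima–Quito, Cairo–Riga, Lima–Oslo, Oslo–Riga; total weight 3+4+10+10+14 = 41.

41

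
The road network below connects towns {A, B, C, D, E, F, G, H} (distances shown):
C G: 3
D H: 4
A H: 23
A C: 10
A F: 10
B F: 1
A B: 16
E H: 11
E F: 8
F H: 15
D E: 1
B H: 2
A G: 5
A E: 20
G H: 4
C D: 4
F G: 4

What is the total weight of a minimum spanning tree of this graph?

20

Sort edges by weight, then run Kruskal:
B F (1): add — endpoints in different components.
D E (1): add — endpoints in different components.
B H (2): add — endpoints in different components.
C G (3): add — endpoints in different components.
C D (4): add — endpoints in different components.
D H (4): add — endpoints in different components.
F G (4): skip — F and G already connected.
G H (4): skip — G and H already connected.
A G (5): add — endpoints in different components.
MST edges: B F, D E, B H, C G, C D, D H, A G; total weight 1+1+2+3+4+4+5 = 20.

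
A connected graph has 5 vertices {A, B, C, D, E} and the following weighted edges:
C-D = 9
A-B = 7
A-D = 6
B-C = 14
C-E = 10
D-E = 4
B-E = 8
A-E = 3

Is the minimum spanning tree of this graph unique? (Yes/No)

Yes

Sort edges by weight, then run Kruskal:
A-E (3): add. Components now {A,E} {B} {C} {D}
D-E (4): add. Components now {A,D,E} {B} {C}
A-D (6): skip — A and D already connected.
A-B (7): add. Components now {A,B,D,E} {C}
B-E (8): skip — B and E already connected.
C-D (9): add. Components now {A,B,C,D,E}
Every non-tree edge has weight strictly greater than the heaviest edge on the tree path between its endpoints, so the MST is unique.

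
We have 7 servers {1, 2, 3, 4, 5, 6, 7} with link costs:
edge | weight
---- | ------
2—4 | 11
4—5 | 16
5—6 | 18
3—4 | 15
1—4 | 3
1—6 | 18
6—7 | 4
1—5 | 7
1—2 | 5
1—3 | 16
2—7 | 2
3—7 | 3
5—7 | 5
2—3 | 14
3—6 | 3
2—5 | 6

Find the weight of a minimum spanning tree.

Sort edges by weight, then run Kruskal:
2—7 (2): add — endpoints in different components.
1—4 (3): add — endpoints in different components.
3—6 (3): add — endpoints in different components.
3—7 (3): add — endpoints in different components.
6—7 (4): skip — 6 and 7 already connected.
1—2 (5): add — endpoints in different components.
5—7 (5): add — endpoints in different components.
MST edges: 2—7, 1—4, 3—6, 3—7, 1—2, 5—7; total weight 2+3+3+3+5+5 = 21.

21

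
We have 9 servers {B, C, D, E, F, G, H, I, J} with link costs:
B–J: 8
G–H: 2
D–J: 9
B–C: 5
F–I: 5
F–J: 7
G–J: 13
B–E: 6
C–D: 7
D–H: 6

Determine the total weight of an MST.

Prim's algorithm from G:
Step 1: frontier [G–H 2, G–J 13] → take G–H (2); add H.
Step 2: frontier [G–J 13, D–H 6] → take D–H (6); add D.
Step 3: frontier [C–D 7, D–J 9, G–J 13] → take C–D (7); add C.
Step 4: frontier [B–C 5, D–J 9, G–J 13] → take B–C (5); add B.
Step 5: frontier [B–E 6, B–J 8, D–J 9, G–J 13] → take B–E (6); add E.
Step 6: frontier [B–J 8, D–J 9, G–J 13] → take B–J (8); add J.
Step 7: frontier [F–J 7] → take F–J (7); add F.
Step 8: frontier [F–I 5] → take F–I (5); add I.
MST edges: G–H, D–H, C–D, B–C, B–E, B–J, F–J, F–I; total weight 2+6+7+5+6+8+7+5 = 46.

46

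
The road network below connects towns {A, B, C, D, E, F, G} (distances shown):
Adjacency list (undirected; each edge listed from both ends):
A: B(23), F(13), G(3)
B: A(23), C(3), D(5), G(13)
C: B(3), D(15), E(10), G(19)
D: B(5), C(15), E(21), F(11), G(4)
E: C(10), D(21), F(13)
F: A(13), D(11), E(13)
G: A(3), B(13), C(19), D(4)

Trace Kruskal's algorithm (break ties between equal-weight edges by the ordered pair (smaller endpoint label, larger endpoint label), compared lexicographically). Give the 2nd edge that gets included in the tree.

Kruskal's algorithm — process edges by increasing weight (ties by edge label):
A–G (3): add. Components now {A,G} {B} {C} {D} {E} {F}
B–C (3): add. Components now {A,G} {B,C} {D} {E} {F}
D–G (4): add. Components now {A,D,G} {B,C} {E} {F}
B–D (5): add. Components now {A,B,C,D,G} {E} {F}
C–E (10): add. Components now {A,B,C,D,E,G} {F}
D–F (11): add. Components now {A,B,C,D,E,F,G}
The 2nd edge added is B–C.

B-C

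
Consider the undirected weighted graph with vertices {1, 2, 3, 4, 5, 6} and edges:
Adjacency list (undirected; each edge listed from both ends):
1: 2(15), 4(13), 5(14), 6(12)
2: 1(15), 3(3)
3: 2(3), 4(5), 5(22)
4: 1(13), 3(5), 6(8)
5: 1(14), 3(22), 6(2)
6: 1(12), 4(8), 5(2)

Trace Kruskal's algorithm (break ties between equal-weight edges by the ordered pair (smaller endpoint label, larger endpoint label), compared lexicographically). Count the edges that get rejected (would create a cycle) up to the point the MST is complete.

Kruskal's algorithm — process edges by increasing weight (ties by edge label):
5—6 (2): add. Components now {1} {2} {3} {4} {5,6}
2—3 (3): add. Components now {1} {2,3} {4} {5,6}
3—4 (5): add. Components now {1} {2,3,4} {5,6}
4—6 (8): add. Components now {1} {2,3,4,5,6}
1—6 (12): add. Components now {1,2,3,4,5,6}
Edges rejected before the tree was complete: 0.

0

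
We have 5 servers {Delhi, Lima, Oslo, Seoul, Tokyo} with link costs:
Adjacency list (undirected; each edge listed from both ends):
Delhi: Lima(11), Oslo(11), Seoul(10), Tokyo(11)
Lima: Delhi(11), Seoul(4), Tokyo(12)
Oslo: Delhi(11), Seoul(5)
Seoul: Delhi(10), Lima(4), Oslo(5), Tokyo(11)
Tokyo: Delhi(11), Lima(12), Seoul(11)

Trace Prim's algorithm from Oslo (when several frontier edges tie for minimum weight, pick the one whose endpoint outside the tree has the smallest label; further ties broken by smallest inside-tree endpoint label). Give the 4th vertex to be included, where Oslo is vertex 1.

Grow the tree from Oslo using Prim:
Step 1: cheapest edge leaving the tree is Oslo–Seoul (5); add Seoul.
Step 2: cheapest edge leaving the tree is Lima–Seoul (4); add Lima.
Step 3: cheapest edge leaving the tree is Delhi–Seoul (10); add Delhi.
Step 4: cheapest edge leaving the tree is Delhi–Tokyo (11); add Tokyo.
Vertex order: Oslo, Seoul, Lima, Delhi, Tokyo. The 4th vertex is Delhi.

Delhi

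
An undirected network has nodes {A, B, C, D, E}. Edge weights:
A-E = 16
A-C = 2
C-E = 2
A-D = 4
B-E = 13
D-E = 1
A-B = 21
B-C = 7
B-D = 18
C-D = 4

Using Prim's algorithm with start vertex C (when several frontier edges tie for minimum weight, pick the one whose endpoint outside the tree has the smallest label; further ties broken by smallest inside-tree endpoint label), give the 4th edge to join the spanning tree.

Grow the tree from C using Prim:
Step 1: cheapest edge leaving the tree is A-C (2); add A.
Step 2: cheapest edge leaving the tree is C-E (2); add E.
Step 3: cheapest edge leaving the tree is D-E (1); add D.
Step 4: cheapest edge leaving the tree is B-C (7); add B.
The 4th edge added is B-C.

B-C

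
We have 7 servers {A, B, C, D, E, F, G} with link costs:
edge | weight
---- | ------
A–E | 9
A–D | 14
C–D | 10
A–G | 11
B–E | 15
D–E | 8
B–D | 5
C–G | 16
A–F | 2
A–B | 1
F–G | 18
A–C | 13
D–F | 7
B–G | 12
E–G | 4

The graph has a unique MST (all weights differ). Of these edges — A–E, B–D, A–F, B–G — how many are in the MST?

Kruskal: consider edges lightest-first.
A–B (1): add. Components now {A,B} {C} {D} {E} {F} {G}
A–F (2): add. Components now {A,B,F} {C} {D} {E} {G}
E–G (4): add. Components now {A,B,F} {C} {D} {E,G}
B–D (5): add. Components now {A,B,D,F} {C} {E,G}
D–F (7): skip — D and F already connected.
D–E (8): add. Components now {A,B,D,E,F,G} {C}
A–E (9): skip — A and E already connected.
C–D (10): add. Components now {A,B,C,D,E,F,G}
MST edge set: {A–B, A–F, E–G, B–D, D–E, C–D}.
Of the listed edges, {B–D, A–F} are in the MST → 2.

2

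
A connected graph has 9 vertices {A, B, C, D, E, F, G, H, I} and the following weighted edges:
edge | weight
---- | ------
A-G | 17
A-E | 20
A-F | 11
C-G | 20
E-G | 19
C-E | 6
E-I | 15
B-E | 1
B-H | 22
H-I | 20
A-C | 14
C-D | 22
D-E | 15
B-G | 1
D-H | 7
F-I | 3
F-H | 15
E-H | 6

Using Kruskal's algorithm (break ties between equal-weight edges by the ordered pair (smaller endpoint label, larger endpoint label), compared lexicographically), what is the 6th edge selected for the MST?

D-H

Kruskal's algorithm — process edges by increasing weight (ties by edge label):
B-E (1): add — endpoints in different components.
B-G (1): add — endpoints in different components.
F-I (3): add — endpoints in different components.
C-E (6): add — endpoints in different components.
E-H (6): add — endpoints in different components.
D-H (7): add — endpoints in different components.
A-F (11): add — endpoints in different components.
A-C (14): add — endpoints in different components.
The 6th edge added is D-H.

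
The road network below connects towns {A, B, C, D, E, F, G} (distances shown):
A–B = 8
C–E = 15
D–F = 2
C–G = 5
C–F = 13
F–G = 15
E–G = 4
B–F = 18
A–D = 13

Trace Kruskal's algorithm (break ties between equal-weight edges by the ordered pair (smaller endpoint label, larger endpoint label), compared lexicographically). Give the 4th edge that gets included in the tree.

A-B

Kruskal's algorithm — process edges by increasing weight (ties by edge label):
D–F (2): add. Components now {A} {B} {C} {D,F} {E} {G}
E–G (4): add. Components now {A} {B} {C} {D,F} {E,G}
C–G (5): add. Components now {A} {B} {C,E,G} {D,F}
A–B (8): add. Components now {A,B} {C,E,G} {D,F}
A–D (13): add. Components now {A,B,D,F} {C,E,G}
C–F (13): add. Components now {A,B,C,D,E,F,G}
The 4th edge added is A–B.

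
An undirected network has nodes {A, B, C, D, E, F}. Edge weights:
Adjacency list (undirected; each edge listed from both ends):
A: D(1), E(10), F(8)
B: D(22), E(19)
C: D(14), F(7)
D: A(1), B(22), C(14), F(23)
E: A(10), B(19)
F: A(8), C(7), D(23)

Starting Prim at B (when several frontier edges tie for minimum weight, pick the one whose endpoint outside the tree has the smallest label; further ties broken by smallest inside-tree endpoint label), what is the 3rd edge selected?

Prim's algorithm from B:
Step 1: frontier [B E 19, B D 22] → take B E (19); add E.
Step 2: frontier [B D 22, A E 10] → take A E (10); add A.
Step 3: frontier [A D 1, A F 8, B D 22] → take A D (1); add D.
Step 4: frontier [A F 8, C D 14, D F 23] → take A F (8); add F.
Step 5: frontier [C D 14, C F 7] → take C F (7); add C.
The 3rd edge added is A D.

A-D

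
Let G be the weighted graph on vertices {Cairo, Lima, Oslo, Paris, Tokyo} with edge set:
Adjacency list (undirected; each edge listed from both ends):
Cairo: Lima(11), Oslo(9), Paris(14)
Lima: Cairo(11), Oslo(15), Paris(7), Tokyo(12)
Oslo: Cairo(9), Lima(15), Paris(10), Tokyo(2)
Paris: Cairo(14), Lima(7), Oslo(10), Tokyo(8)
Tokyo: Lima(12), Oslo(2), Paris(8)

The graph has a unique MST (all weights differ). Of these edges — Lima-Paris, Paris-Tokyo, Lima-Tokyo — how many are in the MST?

2

Kruskal's algorithm — process edges by increasing weight (ties by edge label):
Oslo-Tokyo (2): add. Components now {Lima} {Paris} {Oslo,Tokyo} {Cairo}
Lima-Paris (7): add. Components now {Lima,Paris} {Oslo,Tokyo} {Cairo}
Paris-Tokyo (8): add. Components now {Lima,Oslo,Paris,Tokyo} {Cairo}
Cairo-Oslo (9): add. Components now {Cairo,Lima,Oslo,Paris,Tokyo}
MST edge set: {Oslo-Tokyo, Lima-Paris, Paris-Tokyo, Cairo-Oslo}.
Of the listed edges, {Lima-Paris, Paris-Tokyo} are in the MST → 2.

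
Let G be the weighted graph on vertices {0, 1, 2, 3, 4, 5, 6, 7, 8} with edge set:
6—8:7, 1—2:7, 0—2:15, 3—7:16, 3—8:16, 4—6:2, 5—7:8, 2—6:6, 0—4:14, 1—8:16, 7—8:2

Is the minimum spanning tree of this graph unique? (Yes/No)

Kruskal: consider edges lightest-first.
4—6 (2): add — endpoints in different components.
7—8 (2): add — endpoints in different components.
2—6 (6): add — endpoints in different components.
1—2 (7): add — endpoints in different components.
6—8 (7): add — endpoints in different components.
5—7 (8): add — endpoints in different components.
0—4 (14): add — endpoints in different components.
0—2 (15): skip — 0 and 2 already connected.
1—8 (16): skip — 1 and 8 already connected.
3—7 (16): add — endpoints in different components.
Non-tree edge 3—8 has weight 16, equal to the heaviest edge on its tree cycle — swapping gives another MST of the same weight. Not unique.

No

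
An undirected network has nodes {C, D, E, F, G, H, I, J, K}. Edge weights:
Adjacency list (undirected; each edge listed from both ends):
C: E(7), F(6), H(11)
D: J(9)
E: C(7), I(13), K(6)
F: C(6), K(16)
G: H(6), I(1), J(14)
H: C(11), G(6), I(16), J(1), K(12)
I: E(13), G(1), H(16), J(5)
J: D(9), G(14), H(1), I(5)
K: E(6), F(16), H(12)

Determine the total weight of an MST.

46

Sort edges by weight, then run Kruskal:
G–I (1): add — endpoints in different components.
H–J (1): add — endpoints in different components.
I–J (5): add — endpoints in different components.
C–F (6): add — endpoints in different components.
E–K (6): add — endpoints in different components.
G–H (6): skip — G and H already connected.
C–E (7): add — endpoints in different components.
D–J (9): add — endpoints in different components.
C–H (11): add — endpoints in different components.
MST edges: G–I, H–J, I–J, C–F, E–K, C–E, D–J, C–H; total weight 1+1+5+6+6+7+9+11 = 46.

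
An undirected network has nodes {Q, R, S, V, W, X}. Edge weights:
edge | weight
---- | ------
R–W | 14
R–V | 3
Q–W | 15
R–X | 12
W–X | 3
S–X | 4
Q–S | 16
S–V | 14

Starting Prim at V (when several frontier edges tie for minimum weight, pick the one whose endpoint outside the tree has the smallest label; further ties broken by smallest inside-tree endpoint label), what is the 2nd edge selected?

Prim, starting at V.
Step 1: frontier [R–V 3, S–V 14] → take R–V (3); add R.
Step 2: frontier [R–X 12, R–W 14, S–V 14] → take R–X (12); add X.
Step 3: frontier [R–W 14, S–V 14, W–X 3, S–X 4] → take W–X (3); add W.
Step 4: frontier [S–V 14, Q–W 15, S–X 4] → take S–X (4); add S.
Step 5: frontier [Q–S 16, Q–W 15] → take Q–W (15); add Q.
The 2nd edge added is R–X.

R-X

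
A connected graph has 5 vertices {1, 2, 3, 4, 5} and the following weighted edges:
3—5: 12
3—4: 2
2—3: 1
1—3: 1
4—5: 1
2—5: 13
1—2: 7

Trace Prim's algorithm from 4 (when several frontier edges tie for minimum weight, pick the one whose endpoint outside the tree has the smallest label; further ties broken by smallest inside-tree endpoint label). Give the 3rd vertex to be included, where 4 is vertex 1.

3

Prim's algorithm from 4:
Step 1: frontier [4—5 1, 3—4 2] → take 4—5 (1); add 5.
Step 2: frontier [3—4 2, 3—5 12, 2—5 13] → take 3—4 (2); add 3.
Step 3: frontier [1—3 1, 2—3 1, 2—5 13] → take 1—3 (1); add 1.
Step 4: frontier [1—2 7, 2—3 1, 2—5 13] → take 2—3 (1); add 2.
Vertex order: 4, 5, 3, 1, 2. The 3rd vertex is 3.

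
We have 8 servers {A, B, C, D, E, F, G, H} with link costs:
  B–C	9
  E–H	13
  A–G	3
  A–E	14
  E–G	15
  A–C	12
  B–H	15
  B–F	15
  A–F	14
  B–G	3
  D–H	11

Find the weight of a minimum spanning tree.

Kruskal's algorithm — process edges by increasing weight (ties by edge label):
A–G (3): add — endpoints in different components.
B–G (3): add — endpoints in different components.
B–C (9): add — endpoints in different components.
D–H (11): add — endpoints in different components.
A–C (12): skip — A and C already connected.
E–H (13): add — endpoints in different components.
A–E (14): add — endpoints in different components.
A–F (14): add — endpoints in different components.
MST edges: A–G, B–G, B–C, D–H, E–H, A–E, A–F; total weight 3+3+9+11+13+14+14 = 67.

67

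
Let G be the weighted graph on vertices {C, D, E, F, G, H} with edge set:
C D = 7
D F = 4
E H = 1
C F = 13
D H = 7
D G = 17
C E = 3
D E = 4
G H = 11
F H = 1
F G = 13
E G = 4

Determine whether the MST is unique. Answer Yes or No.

No

Sort edges by weight, then run Kruskal:
E H (1): add — endpoints in different components.
F H (1): add — endpoints in different components.
C E (3): add — endpoints in different components.
D E (4): add — endpoints in different components.
D F (4): skip — D and F already connected.
E G (4): add — endpoints in different components.
Non-tree edge D F has weight 4, equal to the heaviest edge on its tree cycle — swapping gives another MST of the same weight. Not unique.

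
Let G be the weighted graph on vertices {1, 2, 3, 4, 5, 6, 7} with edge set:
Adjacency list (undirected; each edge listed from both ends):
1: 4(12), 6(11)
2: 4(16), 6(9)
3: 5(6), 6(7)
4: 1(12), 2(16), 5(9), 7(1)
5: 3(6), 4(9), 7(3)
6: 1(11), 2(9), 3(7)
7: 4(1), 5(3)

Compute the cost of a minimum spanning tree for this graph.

37

Prim's algorithm from 6:
Step 1: frontier [3—6 7, 2—6 9, 1—6 11] → take 3—6 (7); add 3.
Step 2: frontier [3—5 6, 2—6 9, 1—6 11] → take 3—5 (6); add 5.
Step 3: frontier [5—7 3, 4—5 9, 2—6 9, 1—6 11] → take 5—7 (3); add 7.
Step 4: frontier [4—5 9, 2—6 9, 1—6 11, 4—7 1] → take 4—7 (1); add 4.
Step 5: frontier [1—4 12, 2—4 16, 2—6 9, 1—6 11] → take 2—6 (9); add 2.
Step 6: frontier [1—4 12, 1—6 11] → take 1—6 (11); add 1.
MST edges: 3—6, 3—5, 5—7, 4—7, 2—6, 1—6; total weight 7+6+3+1+9+11 = 37.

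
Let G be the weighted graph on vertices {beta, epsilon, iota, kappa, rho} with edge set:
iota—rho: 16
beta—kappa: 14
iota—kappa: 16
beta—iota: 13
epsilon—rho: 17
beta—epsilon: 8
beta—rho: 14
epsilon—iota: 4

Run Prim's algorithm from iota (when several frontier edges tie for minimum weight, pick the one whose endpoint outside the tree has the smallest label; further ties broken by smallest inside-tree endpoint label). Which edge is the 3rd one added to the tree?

Prim, starting at iota.
Step 1: frontier [epsilon—iota 4, beta—iota 13, iota—kappa 16, iota—rho 16] → take epsilon—iota (4); add epsilon.
Step 2: frontier [beta—epsilon 8, epsilon—rho 17, beta—iota 13, iota—kappa 16, iota—rho 16] → take beta—epsilon (8); add beta.
Step 3: frontier [beta—kappa 14, beta—rho 14, epsilon—rho 17, iota—kappa 16, iota—rho 16] → take beta—kappa (14); add kappa.
Step 4: frontier [beta—rho 14, epsilon—rho 17, iota—rho 16] → take beta—rho (14); add rho.
The 3rd edge added is beta—kappa.

beta-kappa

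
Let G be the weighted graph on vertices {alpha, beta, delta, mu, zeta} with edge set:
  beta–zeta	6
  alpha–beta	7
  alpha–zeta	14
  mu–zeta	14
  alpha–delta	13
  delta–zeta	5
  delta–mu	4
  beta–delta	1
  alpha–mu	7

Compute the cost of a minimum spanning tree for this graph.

17

Sort edges by weight, then run Kruskal:
beta–delta (1): add — endpoints in different components.
delta–mu (4): add — endpoints in different components.
delta–zeta (5): add — endpoints in different components.
beta–zeta (6): skip — beta and zeta already connected.
alpha–beta (7): add — endpoints in different components.
MST edges: beta–delta, delta–mu, delta–zeta, alpha–beta; total weight 1+4+5+7 = 17.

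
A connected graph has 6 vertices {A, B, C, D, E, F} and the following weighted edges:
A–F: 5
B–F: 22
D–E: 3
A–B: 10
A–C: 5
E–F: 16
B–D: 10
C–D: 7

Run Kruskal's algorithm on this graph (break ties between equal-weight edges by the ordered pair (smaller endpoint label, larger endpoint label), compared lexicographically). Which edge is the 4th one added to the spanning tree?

Sort edges by weight, then run Kruskal:
D–E (3): add. Components now {A} {B} {C} {D,E} {F}
A–C (5): add. Components now {A,C} {B} {D,E} {F}
A–F (5): add. Components now {A,C,F} {B} {D,E}
C–D (7): add. Components now {A,C,D,E,F} {B}
A–B (10): add. Components now {A,B,C,D,E,F}
The 4th edge added is C–D.

C-D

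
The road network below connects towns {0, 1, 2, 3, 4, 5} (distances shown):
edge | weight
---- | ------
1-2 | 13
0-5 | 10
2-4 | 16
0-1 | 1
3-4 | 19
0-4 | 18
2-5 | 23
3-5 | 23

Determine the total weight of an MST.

Grow the tree from 5 using Prim:
Step 1: frontier [0-5 10, 2-5 23, 3-5 23] → take 0-5 (10); add 0.
Step 2: frontier [0-1 1, 0-4 18, 2-5 23, 3-5 23] → take 0-1 (1); add 1.
Step 3: frontier [0-4 18, 1-2 13, 2-5 23, 3-5 23] → take 1-2 (13); add 2.
Step 4: frontier [0-4 18, 2-4 16, 3-5 23] → take 2-4 (16); add 4.
Step 5: frontier [3-4 19, 3-5 23] → take 3-4 (19); add 3.
MST edges: 0-5, 0-1, 1-2, 2-4, 3-4; total weight 10+1+13+16+19 = 59.

59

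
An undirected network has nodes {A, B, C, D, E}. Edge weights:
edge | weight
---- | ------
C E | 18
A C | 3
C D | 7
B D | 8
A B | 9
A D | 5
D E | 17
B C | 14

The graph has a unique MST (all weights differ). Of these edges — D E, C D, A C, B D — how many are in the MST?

3

Kruskal's algorithm — process edges by increasing weight (ties by edge label):
A C (3): add — endpoints in different components.
A D (5): add — endpoints in different components.
C D (7): skip — C and D already connected.
B D (8): add — endpoints in different components.
A B (9): skip — A and B already connected.
B C (14): skip — B and C already connected.
D E (17): add — endpoints in different components.
MST edge set: {A C, A D, B D, D E}.
Of the listed edges, {D E, A C, B D} are in the MST → 3.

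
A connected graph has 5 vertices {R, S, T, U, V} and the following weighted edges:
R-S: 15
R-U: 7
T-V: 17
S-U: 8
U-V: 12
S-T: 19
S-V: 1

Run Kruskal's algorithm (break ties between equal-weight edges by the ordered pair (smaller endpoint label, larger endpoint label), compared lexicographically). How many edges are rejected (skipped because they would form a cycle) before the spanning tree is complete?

2

Sort edges by weight, then run Kruskal:
S-V (1): add — endpoints in different components.
R-U (7): add — endpoints in different components.
S-U (8): add — endpoints in different components.
U-V (12): skip — U and V already connected.
R-S (15): skip — R and S already connected.
T-V (17): add — endpoints in different components.
Edges rejected before the tree was complete: 2.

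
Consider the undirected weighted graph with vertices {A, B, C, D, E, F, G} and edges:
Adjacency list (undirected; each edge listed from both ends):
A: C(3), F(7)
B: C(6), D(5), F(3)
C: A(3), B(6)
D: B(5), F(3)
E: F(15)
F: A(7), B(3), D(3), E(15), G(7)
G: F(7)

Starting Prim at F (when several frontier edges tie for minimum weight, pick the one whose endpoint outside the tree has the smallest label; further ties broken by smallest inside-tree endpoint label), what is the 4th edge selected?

Grow the tree from F using Prim:
Step 1: frontier [B—F 3, D—F 3, A—F 7, F—G 7, E—F 15] → take B—F (3); add B.
Step 2: frontier [B—D 5, B—C 6, D—F 3, A—F 7, F—G 7, E—F 15] → take D—F (3); add D.
Step 3: frontier [B—C 6, A—F 7, F—G 7, E—F 15] → take B—C (6); add C.
Step 4: frontier [A—C 3, A—F 7, F—G 7, E—F 15] → take A—C (3); add A.
Step 5: frontier [F—G 7, E—F 15] → take F—G (7); add G.
Step 6: frontier [E—F 15] → take E—F (15); add E.
The 4th edge added is A—C.

A-C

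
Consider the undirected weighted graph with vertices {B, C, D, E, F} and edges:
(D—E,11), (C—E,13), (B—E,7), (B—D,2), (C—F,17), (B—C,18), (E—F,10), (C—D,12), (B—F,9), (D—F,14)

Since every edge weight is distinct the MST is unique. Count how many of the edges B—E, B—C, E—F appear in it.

Kruskal: consider edges lightest-first.
B—D (2): add. Components now {B,D} {C} {E} {F}
B—E (7): add. Components now {B,D,E} {C} {F}
B—F (9): add. Components now {B,D,E,F} {C}
E—F (10): skip — E and F already connected.
D—E (11): skip — D and E already connected.
C—D (12): add. Components now {B,C,D,E,F}
MST edge set: {B—D, B—E, B—F, C—D}.
Of the listed edges, {B—E} are in the MST → 1.

1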